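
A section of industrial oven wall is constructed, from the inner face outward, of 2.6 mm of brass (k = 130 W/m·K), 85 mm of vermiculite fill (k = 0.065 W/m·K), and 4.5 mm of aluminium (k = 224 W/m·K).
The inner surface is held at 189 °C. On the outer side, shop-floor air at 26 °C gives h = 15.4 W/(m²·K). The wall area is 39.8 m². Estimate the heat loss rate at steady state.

Q ≈ 4730 W

Model the wall as resistances in series:
R_brass = L/(kA) = 0.0026/(130×39.8) = 5.025×10^-7 K/W
R_vermiculite fill = L/(kA) = 0.085/(0.065×39.8) = 0.03286 K/W
R_aluminium = L/(kA) = 0.0045/(224×39.8) = 5.048×10^-7 K/W
R_outer film = 1/(h_o·A) = 1/(15.4×39.8) = 0.001632 K/W
R_total = 0.03449 K/W
Q = ΔT / R_total = 163 / 0.03449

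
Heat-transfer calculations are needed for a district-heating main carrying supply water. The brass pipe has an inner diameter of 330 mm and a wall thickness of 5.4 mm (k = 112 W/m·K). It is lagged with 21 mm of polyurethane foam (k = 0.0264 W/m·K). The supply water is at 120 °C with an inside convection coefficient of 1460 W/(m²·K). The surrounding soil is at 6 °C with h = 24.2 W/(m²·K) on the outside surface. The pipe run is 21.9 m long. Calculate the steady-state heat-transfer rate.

For a radial system each layer contributes R = ln(r_out/r_in)/(2πkL); films add R = 1/(hA).
R_inner film = 1/(h_i·2πr₁L) = 1/(1460×2π×0.165×21.9) = 3.017×10^-5 K/W
R_brass pipe wall = ln(170.4/165)/(2π×112×21.9) = 2.09×10^-6 K/W
R_polyurethane foam = ln(191.4/170.4)/(2π×0.0264×21.9) = 0.03199 K/W
R_outer film = 1/(h_o·2πr_oL) = 1/(24.2×2π×0.1914×21.9) = 0.001569 K/W
R_total = 0.03359 K/W
Q = ΔT/R_total = 114/0.03359

Q ≈ 3390 W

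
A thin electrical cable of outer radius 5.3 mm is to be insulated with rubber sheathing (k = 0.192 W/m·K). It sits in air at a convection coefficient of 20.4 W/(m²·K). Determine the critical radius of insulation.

For a cylinder r_cr = k/h = 0.192/20.4
r_cr = 9.41 mm; since the bare radius (5.3 mm) is below r_cr, adding a thin layer of insulation will *increase* heat loss.

r_cr ≈ 9.41 mm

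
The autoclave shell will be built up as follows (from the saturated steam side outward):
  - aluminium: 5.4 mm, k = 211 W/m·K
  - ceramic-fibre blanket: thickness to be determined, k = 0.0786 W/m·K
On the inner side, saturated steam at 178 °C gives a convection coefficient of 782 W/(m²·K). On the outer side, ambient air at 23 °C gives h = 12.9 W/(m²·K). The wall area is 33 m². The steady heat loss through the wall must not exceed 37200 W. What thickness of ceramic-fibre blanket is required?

L ≈ 4.61 mm

Series thermal resistances:
R_inner film = 1/(h_i·A) = 1/(782×33) = 3.875×10^-5 K/W
R_aluminium = L/(kA) = 0.0054/(211×33) = 7.755×10^-7 K/W
R_outer film = 1/(h_o·A) = 1/(12.9×33) = 0.002349 K/W
Sum of the known resistances R_other = 0.002389 K/W
Required total resistance R_tot = ΔT/Q_allow = 155/37200 = 0.004167 K/W
R_ceramic-fibre blanket = R_tot − R_other = 0.001778 K/W
L = R·k·A = 0.001778×0.0786×33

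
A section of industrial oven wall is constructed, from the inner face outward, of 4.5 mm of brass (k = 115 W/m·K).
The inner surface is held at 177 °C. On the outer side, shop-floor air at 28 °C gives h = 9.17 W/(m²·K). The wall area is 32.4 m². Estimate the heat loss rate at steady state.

Q ≈ 44300 W

Thermal resistances in series:
R_brass = L/(kA) = 0.0045/(115×32.4) = 1.208×10^-6 K/W
R_outer film = 1/(h_o·A) = 1/(9.17×32.4) = 0.003366 K/W
R_total = 0.003367 K/W
Q = ΔT / R_total = 149 / 0.003367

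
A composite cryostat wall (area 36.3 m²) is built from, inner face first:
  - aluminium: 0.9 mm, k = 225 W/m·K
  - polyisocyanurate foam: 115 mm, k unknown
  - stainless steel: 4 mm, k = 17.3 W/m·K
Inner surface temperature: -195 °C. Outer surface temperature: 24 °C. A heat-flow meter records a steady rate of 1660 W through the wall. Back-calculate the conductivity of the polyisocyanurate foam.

Model the wall as resistances in series:
R_aluminium = L/(kA) = 0.0009/(225×36.3) = 1.102×10^-7 K/W
R_stainless steel = L/(kA) = 0.004/(17.3×36.3) = 6.37×10^-6 K/W
Sum of known resistances R_other = 6.48×10^-6 K/W
Total R = ΔT/Q = 219/1660 = 0.1319 K/W
R_polyisocyanurate foam = R_total − R_other = 0.1319 K/W
k = L/(R·A) = 0.115/(0.1319×36.3)

k ≈ 0.024 W/(m·K)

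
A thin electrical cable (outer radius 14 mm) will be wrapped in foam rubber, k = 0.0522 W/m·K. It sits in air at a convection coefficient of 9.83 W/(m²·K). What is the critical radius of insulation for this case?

r_cr ≈ 5.31 mm

For a cylinder r_cr = k/h = 0.0522/9.83
r_cr = 5.31 mm; since the bare radius (14 mm) is above r_cr, any added insulation will reduce heat loss.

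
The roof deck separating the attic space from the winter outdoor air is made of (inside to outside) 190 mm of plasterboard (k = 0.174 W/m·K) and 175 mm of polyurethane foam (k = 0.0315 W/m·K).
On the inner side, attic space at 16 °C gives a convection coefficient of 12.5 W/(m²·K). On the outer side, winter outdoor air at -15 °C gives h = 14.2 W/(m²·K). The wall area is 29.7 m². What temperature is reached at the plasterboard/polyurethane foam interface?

Using the resistance-network approach (series):
R_inner film = 1/(h_i·A) = 1/(12.5×29.7) = 0.002694 K/W
R_plasterboard = L/(kA) = 0.19/(0.174×29.7) = 0.03677 K/W
R_polyurethane foam = L/(kA) = 0.175/(0.0315×29.7) = 0.1871 K/W
R_outer film = 1/(h_o·A) = 1/(14.2×29.7) = 0.002371 K/W
R_total = 0.2289 K/W;  Q = ΔT/R_total = 31/0.2289 = 135.4 W
T_interface = T_inner − Q·ΣR(inner→interface) = 16 − 135×0.03946

T ≈ 10.7 °C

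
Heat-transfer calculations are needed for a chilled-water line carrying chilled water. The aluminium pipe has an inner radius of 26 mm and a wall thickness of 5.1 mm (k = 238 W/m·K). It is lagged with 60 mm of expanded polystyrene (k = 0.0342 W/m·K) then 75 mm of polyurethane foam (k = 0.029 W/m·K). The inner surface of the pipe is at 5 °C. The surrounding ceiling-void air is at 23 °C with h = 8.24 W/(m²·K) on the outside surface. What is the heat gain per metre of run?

For a radial system each layer contributes R = ln(r_out/r_in)/(2πkL); films add R = 1/(hA).
R_aluminium pipe wall = ln(31.1/26)/(2π×238×1) = 1.198×10^-4 K/W
R_expanded polystyrene = ln(91.1/31.1)/(2π×0.0342×1) = 5.002 K/W
R_polyurethane foam = ln(166.1/91.1)/(2π×0.029×1) = 3.296 K/W
R_outer film = 1/(h_o·2πr_oL) = 1/(8.24×2π×0.1661×1) = 0.1163 K/W
R_total = 8.414 K/W
Q = ΔT/R_total = 18/8.414

q′ ≈ 2.14 W/m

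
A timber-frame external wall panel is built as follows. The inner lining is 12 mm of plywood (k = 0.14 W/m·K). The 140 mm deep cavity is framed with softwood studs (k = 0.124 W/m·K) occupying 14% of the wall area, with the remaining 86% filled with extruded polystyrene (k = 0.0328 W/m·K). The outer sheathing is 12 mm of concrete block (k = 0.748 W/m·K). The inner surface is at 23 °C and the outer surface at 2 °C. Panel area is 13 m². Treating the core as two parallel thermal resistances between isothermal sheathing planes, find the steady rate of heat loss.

Q ≈ 86 W

Sheathing layers in series; stud and cavity paths in parallel between them.
R_inner = 0.012/(0.14×13) = 0.006593 K/W
R_stud  = 0.14/(0.124×0.14×13) = 0.6203 K/W
R_cav   = 0.14/(0.0328×0.86×13) = 0.3818 K/W
1/R_core = 1/R_stud + 1/R_cav → R_core = 0.2363 K/W
R_outer = 0.012/(0.748×13) = 0.001234 K/W
R_total = 0.2442 K/W
Q = ΔT/R_total = 21/0.2442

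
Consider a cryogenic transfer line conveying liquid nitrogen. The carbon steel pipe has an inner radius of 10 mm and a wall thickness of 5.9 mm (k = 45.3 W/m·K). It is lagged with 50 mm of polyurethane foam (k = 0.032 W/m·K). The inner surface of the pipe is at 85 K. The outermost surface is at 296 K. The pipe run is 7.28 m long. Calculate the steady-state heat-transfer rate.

Q ≈ 217 W

For a radial system each layer contributes R = ln(r_out/r_in)/(2πkL); films add R = 1/(hA).
R_carbon steel pipe wall = ln(15.9/10)/(2π×45.3×7.28) = 2.238×10^-4 K/W
R_polyurethane foam = ln(65.9/15.9)/(2π×0.032×7.28) = 0.9714 K/W
R_total = 0.9716 K/W
Q = ΔT/R_total = 211/0.9716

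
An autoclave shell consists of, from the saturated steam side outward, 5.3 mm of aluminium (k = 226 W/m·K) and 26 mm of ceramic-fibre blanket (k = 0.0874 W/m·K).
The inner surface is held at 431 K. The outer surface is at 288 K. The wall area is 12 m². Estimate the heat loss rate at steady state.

Q ≈ 5770 W

Model the wall as resistances in series:
R_aluminium = L/(kA) = 0.0053/(226×12) = 1.954×10^-6 K/W
R_ceramic-fibre blanket = L/(kA) = 0.026/(0.0874×12) = 0.02479 K/W
R_total = 0.02479 K/W
Q = ΔT / R_total = 143 / 0.02479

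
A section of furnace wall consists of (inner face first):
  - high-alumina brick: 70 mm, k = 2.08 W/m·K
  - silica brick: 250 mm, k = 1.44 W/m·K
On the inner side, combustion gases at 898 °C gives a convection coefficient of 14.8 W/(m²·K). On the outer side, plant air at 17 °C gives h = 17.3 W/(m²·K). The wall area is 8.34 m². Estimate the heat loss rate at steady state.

Thermal resistances in series:
R_inner film = 1/(h_i·A) = 1/(14.8×8.34) = 0.008102 K/W
R_high-alumina brick = L/(kA) = 0.07/(2.08×8.34) = 0.004035 K/W
R_silica brick = L/(kA) = 0.25/(1.44×8.34) = 0.02082 K/W
R_outer film = 1/(h_o·A) = 1/(17.3×8.34) = 0.006931 K/W
R_total = 0.03988 K/W
Q = ΔT / R_total = 881 / 0.03988

Q ≈ 22100 W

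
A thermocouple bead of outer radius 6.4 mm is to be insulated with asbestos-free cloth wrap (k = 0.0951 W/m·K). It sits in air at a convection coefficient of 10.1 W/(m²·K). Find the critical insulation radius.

For a sphere r_cr = 2k/h = 2×0.0951/10.1
r_cr = 18.8 mm; since the bare radius (6.4 mm) is below r_cr, adding a thin layer of insulation will *increase* heat loss.

r_cr ≈ 18.8 mm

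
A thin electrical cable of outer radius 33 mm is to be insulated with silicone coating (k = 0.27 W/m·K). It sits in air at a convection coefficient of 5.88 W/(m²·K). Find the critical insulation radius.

For a cylinder r_cr = k/h = 0.27/5.88
r_cr = 45.9 mm; since the bare radius (33 mm) is below r_cr, adding a thin layer of insulation will *increase* heat loss.

r_cr ≈ 45.9 mm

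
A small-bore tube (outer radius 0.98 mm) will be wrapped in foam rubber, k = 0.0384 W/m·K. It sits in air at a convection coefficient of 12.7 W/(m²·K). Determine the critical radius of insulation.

For a cylinder r_cr = k/h = 0.0384/12.7
r_cr = 3.02 mm; since the bare radius (0.98 mm) is below r_cr, adding a thin layer of insulation will *increase* heat loss.

r_cr ≈ 3.02 mm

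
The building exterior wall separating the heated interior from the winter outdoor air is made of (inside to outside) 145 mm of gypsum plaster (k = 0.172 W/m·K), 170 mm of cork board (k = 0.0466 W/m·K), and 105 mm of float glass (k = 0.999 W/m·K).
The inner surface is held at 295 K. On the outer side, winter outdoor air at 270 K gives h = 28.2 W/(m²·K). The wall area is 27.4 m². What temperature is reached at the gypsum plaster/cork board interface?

Series thermal resistances:
R_gypsum plaster = L/(kA) = 0.145/(0.172×27.4) = 0.03077 K/W
R_cork board = L/(kA) = 0.17/(0.0466×27.4) = 0.1331 K/W
R_float glass = L/(kA) = 0.105/(0.999×27.4) = 0.003836 K/W
R_outer film = 1/(h_o·A) = 1/(28.2×27.4) = 0.001294 K/W
R_total = 0.169 K/W;  Q = ΔT/R_total = 25/0.169 = 147.9 W
T_interface = T_inner − Q·ΣR(inner→interface) = 295 − 148×0.03077

T ≈ 290 K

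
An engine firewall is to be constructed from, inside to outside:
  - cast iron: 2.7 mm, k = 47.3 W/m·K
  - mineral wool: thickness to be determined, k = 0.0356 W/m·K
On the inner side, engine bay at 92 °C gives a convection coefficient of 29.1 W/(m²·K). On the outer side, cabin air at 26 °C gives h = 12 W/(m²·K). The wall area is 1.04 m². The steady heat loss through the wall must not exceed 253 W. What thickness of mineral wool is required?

Series thermal resistances:
R_inner film = 1/(h_i·A) = 1/(29.1×1.04) = 0.03304 K/W
R_cast iron = L/(kA) = 0.0027/(47.3×1.04) = 5.489×10^-5 K/W
R_outer film = 1/(h_o·A) = 1/(12×1.04) = 0.08013 K/W
Sum of the known resistances R_other = 0.1132 K/W
Required total resistance R_tot = ΔT/Q_allow = 66/253 = 0.2609 K/W
R_mineral wool = R_tot − R_other = 0.1476 K/W
L = R·k·A = 0.1476×0.0356×1.04

L ≈ 5.47 mm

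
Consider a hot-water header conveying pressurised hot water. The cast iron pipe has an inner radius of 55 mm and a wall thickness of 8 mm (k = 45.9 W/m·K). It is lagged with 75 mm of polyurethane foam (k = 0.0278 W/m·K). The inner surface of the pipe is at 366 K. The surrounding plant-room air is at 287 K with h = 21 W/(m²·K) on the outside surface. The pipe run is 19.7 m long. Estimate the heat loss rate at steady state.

Q ≈ 342 W

Per-layer cylindrical resistances, series-summed:
R_cast iron pipe wall = ln(63/55)/(2π×45.9×19.7) = 2.39×10^-5 K/W
R_polyurethane foam = ln(138/63)/(2π×0.0278×19.7) = 0.2279 K/W
R_outer film = 1/(h_o·2πr_oL) = 1/(21×2π×0.138×19.7) = 0.002788 K/W
R_total = 0.2307 K/W
Q = ΔT/R_total = 79/0.2307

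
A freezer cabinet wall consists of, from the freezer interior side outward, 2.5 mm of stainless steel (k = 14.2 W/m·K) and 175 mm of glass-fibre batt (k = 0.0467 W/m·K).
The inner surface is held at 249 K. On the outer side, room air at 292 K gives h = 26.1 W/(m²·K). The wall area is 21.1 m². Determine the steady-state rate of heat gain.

Q ≈ 240 W

Series thermal resistances:
R_stainless steel = L/(kA) = 0.0025/(14.2×21.1) = 8.344×10^-6 K/W
R_glass-fibre batt = L/(kA) = 0.175/(0.0467×21.1) = 0.1776 K/W
R_outer film = 1/(h_o·A) = 1/(26.1×21.1) = 0.001816 K/W
R_total = 0.1794 K/W
Q = ΔT / R_total = 43 / 0.1794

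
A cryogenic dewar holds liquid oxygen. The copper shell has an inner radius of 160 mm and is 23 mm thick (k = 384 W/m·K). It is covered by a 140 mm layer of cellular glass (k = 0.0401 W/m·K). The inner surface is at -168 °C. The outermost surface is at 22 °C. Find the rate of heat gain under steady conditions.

Q ≈ 40.4 W

Each spherical layer contributes R = (1/r_i − 1/r_o)/(4πk):
R_copper shell = (1/0.16 − 1/0.183)/(4π×384) = 1.628×10^-4 K/W
R_cellular glass = (1/0.183 − 1/0.323)/(4π×0.0401) = 4.7 K/W
R_total = 4.7 K/W
Q = ΔT/R_total = 190/4.7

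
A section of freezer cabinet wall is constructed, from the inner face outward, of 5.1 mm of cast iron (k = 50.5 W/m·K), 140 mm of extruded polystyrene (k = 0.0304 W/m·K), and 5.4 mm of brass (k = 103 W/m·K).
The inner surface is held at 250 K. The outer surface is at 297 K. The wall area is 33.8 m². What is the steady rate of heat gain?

Q ≈ 345 W

Thermal resistances in series:
R_cast iron = L/(kA) = 0.0051/(50.5×33.8) = 2.988×10^-6 K/W
R_extruded polystyrene = L/(kA) = 0.14/(0.0304×33.8) = 0.1363 K/W
R_brass = L/(kA) = 0.0054/(103×33.8) = 1.551×10^-6 K/W
R_total = 0.1363 K/W
Q = ΔT / R_total = 47 / 0.1363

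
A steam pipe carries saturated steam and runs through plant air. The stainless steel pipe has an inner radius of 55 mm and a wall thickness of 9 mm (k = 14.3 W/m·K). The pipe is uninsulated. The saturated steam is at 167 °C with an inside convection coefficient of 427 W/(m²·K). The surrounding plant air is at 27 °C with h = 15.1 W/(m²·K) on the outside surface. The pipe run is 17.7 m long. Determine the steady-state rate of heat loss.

Cylindrical conduction, so R = ln(r₂/r₁)/(2πkL) per layer, in series:
R_inner film = 1/(h_i·2πr₁L) = 1/(427×2π×0.055×17.7) = 3.829×10^-4 K/W
R_stainless steel pipe wall = ln(64/55)/(2π×14.3×17.7) = 9.529×10^-5 K/W
R_outer film = 1/(h_o·2πr_oL) = 1/(15.1×2π×0.064×17.7) = 0.009304 K/W
R_total = 0.009783 K/W
Q = ΔT/R_total = 140/0.009783

Q ≈ 14300 W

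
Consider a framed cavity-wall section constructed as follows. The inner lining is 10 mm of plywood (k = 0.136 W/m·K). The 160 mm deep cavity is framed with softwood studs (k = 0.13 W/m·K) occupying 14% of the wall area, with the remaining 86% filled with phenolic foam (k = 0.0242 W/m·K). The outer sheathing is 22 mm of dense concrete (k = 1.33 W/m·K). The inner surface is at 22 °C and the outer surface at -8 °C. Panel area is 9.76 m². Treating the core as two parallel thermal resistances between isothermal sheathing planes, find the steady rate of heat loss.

Sheathing layers in series; stud and cavity paths in parallel between them.
R_inner = 0.01/(0.136×9.76) = 0.007534 K/W
R_stud  = 0.16/(0.13×0.14×9.76) = 0.9007 K/W
R_cav   = 0.16/(0.0242×0.86×9.76) = 0.7877 K/W
1/R_core = 1/R_stud + 1/R_cav → R_core = 0.4202 K/W
R_outer = 0.022/(1.33×9.76) = 0.001695 K/W
R_total = 0.4294 K/W
Q = ΔT/R_total = 30/0.4294

Q ≈ 69.9 W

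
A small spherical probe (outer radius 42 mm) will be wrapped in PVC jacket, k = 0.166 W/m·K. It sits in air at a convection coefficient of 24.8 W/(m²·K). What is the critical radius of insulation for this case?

For a sphere r_cr = 2k/h = 2×0.166/24.8
r_cr = 13.4 mm; since the bare radius (42 mm) is above r_cr, any added insulation will reduce heat loss.

r_cr ≈ 13.4 mm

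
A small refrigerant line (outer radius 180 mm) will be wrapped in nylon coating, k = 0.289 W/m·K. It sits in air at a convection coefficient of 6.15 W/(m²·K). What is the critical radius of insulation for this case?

r_cr ≈ 47 mm

For a cylinder r_cr = k/h = 0.289/6.15
r_cr = 47 mm; since the bare radius (180 mm) is above r_cr, any added insulation will reduce heat loss.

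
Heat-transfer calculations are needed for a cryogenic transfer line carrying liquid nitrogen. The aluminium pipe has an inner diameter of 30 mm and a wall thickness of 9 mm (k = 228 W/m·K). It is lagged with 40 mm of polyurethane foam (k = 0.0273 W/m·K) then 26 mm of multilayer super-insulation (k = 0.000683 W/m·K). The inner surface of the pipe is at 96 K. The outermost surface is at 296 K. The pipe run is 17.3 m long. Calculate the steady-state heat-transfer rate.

Q ≈ 40.6 W

Radial resistances (cylindrical: R_cond = ln(r_o/r_i)/(2πkL), R_conv = 1/(h·2πrL)):
R_aluminium pipe wall = ln(24/15)/(2π×228×17.3) = 1.896×10^-5 K/W
R_polyurethane foam = ln(64/24)/(2π×0.0273×17.3) = 0.3305 K/W
R_multilayer super-insulation = ln(90/64)/(2π×0.000683×17.3) = 4.592 K/W
R_total = 4.923 K/W
Q = ΔT/R_total = 200/4.923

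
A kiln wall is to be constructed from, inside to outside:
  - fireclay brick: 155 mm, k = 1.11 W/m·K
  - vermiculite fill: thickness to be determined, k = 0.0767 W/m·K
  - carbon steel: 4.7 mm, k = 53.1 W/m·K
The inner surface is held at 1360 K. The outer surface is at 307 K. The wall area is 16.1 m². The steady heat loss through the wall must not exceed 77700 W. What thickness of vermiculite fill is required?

Model the wall as resistances in series:
R_fireclay brick = L/(kA) = 0.155/(1.11×16.1) = 0.008673 K/W
R_carbon steel = L/(kA) = 0.0047/(53.1×16.1) = 5.498×10^-6 K/W
Sum of the known resistances R_other = 0.008679 K/W
Required total resistance R_tot = ΔT/Q_allow = 1053/77700 = 0.01355 K/W
R_vermiculite fill = R_tot − R_other = 0.004873 K/W
L = R·k·A = 0.004873×0.0767×16.1

L ≈ 6.02 mm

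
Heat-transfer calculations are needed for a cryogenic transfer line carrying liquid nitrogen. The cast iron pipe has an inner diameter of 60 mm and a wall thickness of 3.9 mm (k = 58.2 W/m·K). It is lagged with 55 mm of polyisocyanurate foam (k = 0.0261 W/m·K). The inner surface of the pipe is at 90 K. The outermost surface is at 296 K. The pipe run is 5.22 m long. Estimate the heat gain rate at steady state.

Q ≈ 183 W

Treating each annulus and film as a series resistance:
R_cast iron pipe wall = ln(33.9/30)/(2π×58.2×5.22) = 6.403×10^-5 K/W
R_polyisocyanurate foam = ln(88.9/33.9)/(2π×0.0261×5.22) = 1.126 K/W
R_total = 1.126 K/W
Q = ΔT/R_total = 206/1.126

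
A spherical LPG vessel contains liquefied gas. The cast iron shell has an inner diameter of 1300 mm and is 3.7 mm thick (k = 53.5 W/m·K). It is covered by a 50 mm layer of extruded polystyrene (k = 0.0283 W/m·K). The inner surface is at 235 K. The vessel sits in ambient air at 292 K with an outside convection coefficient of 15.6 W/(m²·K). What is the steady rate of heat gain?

For a spherical shell R = (1/r₁ − 1/r₂)/(4πk); film R = 1/(h·4πr²). In series:
R_cast iron shell = (1/0.65 − 1/0.6537)/(4π×53.5) = 1.295×10^-5 K/W
R_extruded polystyrene = (1/0.6537 − 1/0.7037)/(4π×0.0283) = 0.3056 K/W
R_outer film = 1/(h·4πr_o²) = 1/(15.6×4π×0.7037²) = 0.0103 K/W
R_total = 0.316 K/W
Q = ΔT/R_total = 57/0.316

Q ≈ 180 W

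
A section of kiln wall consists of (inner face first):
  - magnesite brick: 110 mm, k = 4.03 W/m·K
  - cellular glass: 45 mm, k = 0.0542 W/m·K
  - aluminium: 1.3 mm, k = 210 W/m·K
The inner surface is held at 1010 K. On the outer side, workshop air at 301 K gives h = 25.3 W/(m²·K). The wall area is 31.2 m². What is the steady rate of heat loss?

Thermal resistances in series:
R_magnesite brick = L/(kA) = 0.11/(4.03×31.2) = 8.748×10^-4 K/W
R_cellular glass = L/(kA) = 0.045/(0.0542×31.2) = 0.02661 K/W
R_aluminium = L/(kA) = 0.0013/(210×31.2) = 1.984×10^-7 K/W
R_outer film = 1/(h_o·A) = 1/(25.3×31.2) = 0.001267 K/W
R_total = 0.02875 K/W
Q = ΔT / R_total = 709 / 0.02875

Q ≈ 24700 W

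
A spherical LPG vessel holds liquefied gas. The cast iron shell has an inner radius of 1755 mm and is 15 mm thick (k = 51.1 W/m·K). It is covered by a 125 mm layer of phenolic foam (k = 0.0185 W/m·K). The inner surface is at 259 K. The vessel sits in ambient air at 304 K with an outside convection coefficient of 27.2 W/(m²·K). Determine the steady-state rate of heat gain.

Spherical conduction: R = (1/r_in − 1/r_out)/(4πk) per layer; series-sum.
R_cast iron shell = (1/1.755 − 1/1.77)/(4π×51.1) = 7.52×10^-6 K/W
R_phenolic foam = (1/1.77 − 1/1.895)/(4π×0.0185) = 0.1603 K/W
R_outer film = 1/(h·4πr_o²) = 1/(27.2×4π×1.895²) = 8.147×10^-4 K/W
R_total = 0.1611 K/W
Q = ΔT/R_total = 45/0.1611

Q ≈ 279 W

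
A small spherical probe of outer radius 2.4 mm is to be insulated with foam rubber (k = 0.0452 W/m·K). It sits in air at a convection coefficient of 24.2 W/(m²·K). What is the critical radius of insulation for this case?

For a sphere r_cr = 2k/h = 2×0.0452/24.2
r_cr = 3.74 mm; since the bare radius (2.4 mm) is below r_cr, adding a thin layer of insulation will *increase* heat loss.

r_cr ≈ 3.74 mm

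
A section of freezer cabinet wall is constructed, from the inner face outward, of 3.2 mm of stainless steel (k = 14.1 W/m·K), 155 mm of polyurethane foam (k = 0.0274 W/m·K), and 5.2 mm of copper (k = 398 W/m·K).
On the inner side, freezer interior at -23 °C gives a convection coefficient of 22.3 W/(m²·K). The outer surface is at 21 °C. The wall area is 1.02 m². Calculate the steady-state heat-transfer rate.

Series thermal resistances:
R_inner film = 1/(h_i·A) = 1/(22.3×1.02) = 0.04396 K/W
R_stainless steel = L/(kA) = 0.0032/(14.1×1.02) = 2.225×10^-4 K/W
R_polyurethane foam = L/(kA) = 0.155/(0.0274×1.02) = 5.546 K/W
R_copper = L/(kA) = 0.0052/(398×1.02) = 1.281×10^-5 K/W
R_total = 5.59 K/W
Q = ΔT / R_total = 44 / 5.59

Q ≈ 7.87 W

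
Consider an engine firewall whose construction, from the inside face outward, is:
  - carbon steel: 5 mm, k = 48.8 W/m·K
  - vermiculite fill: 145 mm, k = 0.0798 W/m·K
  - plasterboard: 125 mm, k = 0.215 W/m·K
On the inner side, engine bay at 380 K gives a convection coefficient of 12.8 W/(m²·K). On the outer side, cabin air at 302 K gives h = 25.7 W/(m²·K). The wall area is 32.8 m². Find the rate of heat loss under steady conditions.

Q ≈ 1020 W

Treating each layer as a thermal resistance in series:
R_inner film = 1/(h_i·A) = 1/(12.8×32.8) = 0.002382 K/W
R_carbon steel = L/(kA) = 0.005/(48.8×32.8) = 3.124×10^-6 K/W
R_vermiculite fill = L/(kA) = 0.145/(0.0798×32.8) = 0.0554 K/W
R_plasterboard = L/(kA) = 0.125/(0.215×32.8) = 0.01773 K/W
R_outer film = 1/(h_o·A) = 1/(25.7×32.8) = 0.001186 K/W
R_total = 0.07669 K/W
Q = ΔT / R_total = 78 / 0.07669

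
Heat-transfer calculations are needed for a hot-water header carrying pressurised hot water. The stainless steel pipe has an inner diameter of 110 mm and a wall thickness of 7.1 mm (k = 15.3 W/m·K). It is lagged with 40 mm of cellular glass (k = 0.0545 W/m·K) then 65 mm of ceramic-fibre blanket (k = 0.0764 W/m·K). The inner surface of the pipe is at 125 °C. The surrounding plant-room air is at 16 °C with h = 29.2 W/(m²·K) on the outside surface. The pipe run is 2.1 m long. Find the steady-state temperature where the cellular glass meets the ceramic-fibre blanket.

Cylindrical conduction, so R = ln(r₂/r₁)/(2πkL) per layer, in series:
R_stainless steel pipe wall = ln(62.1/55)/(2π×15.3×2.1) = 6.014×10^-4 K/W
R_cellular glass = ln(102.1/62.1)/(2π×0.0545×2.1) = 0.6914 K/W
R_ceramic-fibre blanket = ln(167.1/102.1)/(2π×0.0764×2.1) = 0.4887 K/W
R_outer film = 1/(h_o·2πr_oL) = 1/(29.2×2π×0.1671×2.1) = 0.01553 K/W
R_total = 1.196 K/W
Q = ΔT/R_total = 109/1.196
Q = 91.1 W
T_interface = T_inner − Q·ΣR(inner→interface) = 125 − 91.1×0.692

T ≈ 61.9 °C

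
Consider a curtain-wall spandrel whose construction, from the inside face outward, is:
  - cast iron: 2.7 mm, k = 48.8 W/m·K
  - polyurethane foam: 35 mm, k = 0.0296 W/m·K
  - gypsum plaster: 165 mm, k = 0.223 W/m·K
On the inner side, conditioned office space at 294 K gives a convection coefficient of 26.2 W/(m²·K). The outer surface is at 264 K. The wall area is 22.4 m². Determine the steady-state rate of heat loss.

Thermal resistances in series:
R_inner film = 1/(h_i·A) = 1/(26.2×22.4) = 0.001704 K/W
R_cast iron = L/(kA) = 0.0027/(48.8×22.4) = 2.47×10^-6 K/W
R_polyurethane foam = L/(kA) = 0.035/(0.0296×22.4) = 0.05279 K/W
R_gypsum plaster = L/(kA) = 0.165/(0.223×22.4) = 0.03303 K/W
R_total = 0.08753 K/W
Q = ΔT / R_total = 30 / 0.08753

Q ≈ 343 W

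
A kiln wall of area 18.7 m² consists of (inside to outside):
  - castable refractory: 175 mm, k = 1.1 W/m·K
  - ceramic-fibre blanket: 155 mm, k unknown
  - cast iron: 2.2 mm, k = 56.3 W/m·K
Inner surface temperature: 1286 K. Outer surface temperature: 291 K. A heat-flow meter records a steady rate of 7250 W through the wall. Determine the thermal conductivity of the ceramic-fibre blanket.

k ≈ 0.0644 W/(m·K)

Model the wall as resistances in series:
R_castable refractory = L/(kA) = 0.175/(1.1×18.7) = 0.008508 K/W
R_cast iron = L/(kA) = 0.0022/(56.3×18.7) = 2.09×10^-6 K/W
Sum of known resistances R_other = 0.00851 K/W
Total R = ΔT/Q = 995/7250 = 0.1372 K/W
R_ceramic-fibre blanket = R_total − R_other = 0.1287 K/W
k = L/(R·A) = 0.155/(0.1287×18.7)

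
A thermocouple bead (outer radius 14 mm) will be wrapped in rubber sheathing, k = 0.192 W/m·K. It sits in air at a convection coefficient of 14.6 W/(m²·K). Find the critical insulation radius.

r_cr ≈ 26.3 mm

For a sphere r_cr = 2k/h = 2×0.192/14.6
r_cr = 26.3 mm; since the bare radius (14 mm) is below r_cr, adding a thin layer of insulation will *increase* heat loss.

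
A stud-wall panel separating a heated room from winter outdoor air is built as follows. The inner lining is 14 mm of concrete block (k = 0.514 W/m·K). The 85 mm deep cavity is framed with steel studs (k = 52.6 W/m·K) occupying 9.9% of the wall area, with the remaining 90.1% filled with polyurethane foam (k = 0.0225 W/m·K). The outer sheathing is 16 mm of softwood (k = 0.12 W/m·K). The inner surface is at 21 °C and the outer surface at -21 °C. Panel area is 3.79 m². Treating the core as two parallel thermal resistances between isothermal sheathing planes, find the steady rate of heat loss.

Sheathing layers in series; stud and cavity paths in parallel between them.
R_inner = 0.014/(0.514×3.79) = 0.007187 K/W
R_stud  = 0.085/(52.6×0.099×3.79) = 0.004307 K/W
R_cav   = 0.085/(0.0225×0.901×3.79) = 1.106 K/W
1/R_core = 1/R_stud + 1/R_cav → R_core = 0.00429 K/W
R_outer = 0.016/(0.12×3.79) = 0.03518 K/W
R_total = 0.04666 K/W
Q = ΔT/R_total = 42/0.04666

Q ≈ 900 W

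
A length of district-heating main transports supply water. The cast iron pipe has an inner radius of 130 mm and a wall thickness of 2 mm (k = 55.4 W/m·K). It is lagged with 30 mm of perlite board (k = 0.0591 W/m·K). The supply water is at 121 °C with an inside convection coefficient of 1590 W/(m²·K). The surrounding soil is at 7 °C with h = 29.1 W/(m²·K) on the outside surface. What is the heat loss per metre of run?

q′ ≈ 195 W/m

Per-layer cylindrical resistances, series-summed:
R_inner film = 1/(h_i·2πr₁L) = 1/(1590×2π×0.13×1) = 7.7×10^-4 K/W
R_cast iron pipe wall = ln(132/130)/(2π×55.4×1) = 4.386×10^-5 K/W
R_perlite board = ln(162/132)/(2π×0.0591×1) = 0.5515 K/W
R_outer film = 1/(h_o·2πr_oL) = 1/(29.1×2π×0.162×1) = 0.03376 K/W
R_total = 0.5861 K/W
Q = ΔT/R_total = 114/0.5861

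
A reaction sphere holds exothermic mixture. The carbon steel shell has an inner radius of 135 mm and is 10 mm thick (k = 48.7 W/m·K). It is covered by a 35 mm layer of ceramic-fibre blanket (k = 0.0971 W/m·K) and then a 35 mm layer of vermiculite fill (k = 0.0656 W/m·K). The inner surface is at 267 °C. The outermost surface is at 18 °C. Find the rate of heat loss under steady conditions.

Q ≈ 113 W

For a spherical shell R = (1/r₁ − 1/r₂)/(4πk); film R = 1/(h·4πr²). In series:
R_carbon steel shell = (1/0.135 − 1/0.145)/(4π×48.7) = 8.348×10^-4 K/W
R_ceramic-fibre blanket = (1/0.145 − 1/0.18)/(4π×0.0971) = 1.099 K/W
R_vermiculite fill = (1/0.18 − 1/0.215)/(4π×0.0656) = 1.097 K/W
R_total = 2.197 K/W
Q = ΔT/R_total = 249/2.197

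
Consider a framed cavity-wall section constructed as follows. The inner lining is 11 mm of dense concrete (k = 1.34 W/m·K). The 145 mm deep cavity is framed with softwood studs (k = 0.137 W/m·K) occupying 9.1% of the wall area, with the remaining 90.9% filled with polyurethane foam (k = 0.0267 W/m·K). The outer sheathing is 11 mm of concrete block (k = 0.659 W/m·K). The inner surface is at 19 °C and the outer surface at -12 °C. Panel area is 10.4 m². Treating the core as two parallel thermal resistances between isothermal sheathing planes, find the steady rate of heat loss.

Q ≈ 81.2 W

Sheathing layers in series; stud and cavity paths in parallel between them.
R_inner = 0.011/(1.34×10.4) = 7.893×10^-4 K/W
R_stud  = 0.145/(0.137×0.091×10.4) = 1.118 K/W
R_cav   = 0.145/(0.0267×0.909×10.4) = 0.5745 K/W
1/R_core = 1/R_stud + 1/R_cav → R_core = 0.3795 K/W
R_outer = 0.011/(0.659×10.4) = 0.001605 K/W
R_total = 0.3819 K/W
Q = ΔT/R_total = 31/0.3819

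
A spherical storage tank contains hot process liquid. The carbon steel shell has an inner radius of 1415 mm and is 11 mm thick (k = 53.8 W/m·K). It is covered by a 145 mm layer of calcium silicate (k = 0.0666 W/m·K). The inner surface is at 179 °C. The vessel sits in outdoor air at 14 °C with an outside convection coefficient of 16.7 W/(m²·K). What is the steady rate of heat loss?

For a spherical shell R = (1/r₁ − 1/r₂)/(4πk); film R = 1/(h·4πr²). In series:
R_carbon steel shell = (1/1.415 − 1/1.426)/(4π×53.8) = 8.064×10^-6 K/W
R_calcium silicate = (1/1.426 − 1/1.571)/(4π×0.0666) = 0.07734 K/W
R_outer film = 1/(h·4πr_o²) = 1/(16.7×4π×1.571²) = 0.001931 K/W
R_total = 0.07928 K/W
Q = ΔT/R_total = 165/0.07928

Q ≈ 2080 W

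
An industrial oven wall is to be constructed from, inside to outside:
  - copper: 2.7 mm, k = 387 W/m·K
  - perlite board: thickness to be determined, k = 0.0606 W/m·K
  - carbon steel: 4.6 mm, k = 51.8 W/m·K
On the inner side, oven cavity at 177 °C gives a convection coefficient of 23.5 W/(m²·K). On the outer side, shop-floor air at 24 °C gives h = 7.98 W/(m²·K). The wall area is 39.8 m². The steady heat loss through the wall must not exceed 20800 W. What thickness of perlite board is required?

Treating each layer as a thermal resistance in series:
R_inner film = 1/(h_i·A) = 1/(23.5×39.8) = 0.001069 K/W
R_copper = L/(kA) = 0.0027/(387×39.8) = 1.753×10^-7 K/W
R_carbon steel = L/(kA) = 0.0046/(51.8×39.8) = 2.231×10^-6 K/W
R_outer film = 1/(h_o·A) = 1/(7.98×39.8) = 0.003149 K/W
Sum of the known resistances R_other = 0.00422 K/W
Required total resistance R_tot = ΔT/Q_allow = 153/20800 = 0.007356 K/W
R_perlite board = R_tot − R_other = 0.003136 K/W
L = R·k·A = 0.003136×0.0606×39.8

L ≈ 7.56 mm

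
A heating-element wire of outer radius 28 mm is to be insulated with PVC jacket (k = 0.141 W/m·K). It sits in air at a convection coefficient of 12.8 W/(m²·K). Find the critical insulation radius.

r_cr ≈ 11 mm

For a cylinder r_cr = k/h = 0.141/12.8
r_cr = 11 mm; since the bare radius (28 mm) is above r_cr, any added insulation will reduce heat loss.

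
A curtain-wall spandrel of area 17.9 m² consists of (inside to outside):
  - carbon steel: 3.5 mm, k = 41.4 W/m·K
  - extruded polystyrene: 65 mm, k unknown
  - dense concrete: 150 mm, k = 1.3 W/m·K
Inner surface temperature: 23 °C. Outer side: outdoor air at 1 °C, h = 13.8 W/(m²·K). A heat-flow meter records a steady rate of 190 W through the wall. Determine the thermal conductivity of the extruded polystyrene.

k ≈ 0.0345 W/(m·K)

Thermal resistances in series:
R_carbon steel = L/(kA) = 0.0035/(41.4×17.9) = 4.723×10^-6 K/W
R_dense concrete = L/(kA) = 0.15/(1.3×17.9) = 0.006446 K/W
R_outer film = 1/(h_o·A) = 1/(13.8×17.9) = 0.004048 K/W
Sum of known resistances R_other = 0.0105 K/W
Total R = ΔT/Q = 22/190 = 0.1158 K/W
R_extruded polystyrene = R_total − R_other = 0.1053 K/W
k = L/(R·A) = 0.065/(0.1053×17.9)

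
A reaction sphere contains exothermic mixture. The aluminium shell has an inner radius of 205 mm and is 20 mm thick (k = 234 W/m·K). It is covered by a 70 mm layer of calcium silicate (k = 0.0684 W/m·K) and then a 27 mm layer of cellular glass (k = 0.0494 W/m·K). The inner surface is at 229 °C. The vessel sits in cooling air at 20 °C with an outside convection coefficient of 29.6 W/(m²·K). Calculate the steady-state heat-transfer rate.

Q ≈ 122 W

Spherical conduction: R = (1/r_in − 1/r_out)/(4πk) per layer; series-sum.
R_aluminium shell = (1/0.205 − 1/0.225)/(4π×234) = 1.475×10^-4 K/W
R_calcium silicate = (1/0.225 − 1/0.295)/(4π×0.0684) = 1.227 K/W
R_cellular glass = (1/0.295 − 1/0.322)/(4π×0.0494) = 0.4579 K/W
R_outer film = 1/(h·4πr_o²) = 1/(29.6×4π×0.322²) = 0.02593 K/W
R_total = 1.711 K/W
Q = ΔT/R_total = 209/1.711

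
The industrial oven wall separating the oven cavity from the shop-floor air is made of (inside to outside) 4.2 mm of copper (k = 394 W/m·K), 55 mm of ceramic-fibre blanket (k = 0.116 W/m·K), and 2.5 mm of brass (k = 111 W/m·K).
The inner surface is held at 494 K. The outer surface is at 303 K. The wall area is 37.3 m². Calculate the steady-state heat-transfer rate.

Q ≈ 15000 W

Treating each layer as a thermal resistance in series:
R_copper = L/(kA) = 0.0042/(394×37.3) = 2.858×10^-7 K/W
R_ceramic-fibre blanket = L/(kA) = 0.055/(0.116×37.3) = 0.01271 K/W
R_brass = L/(kA) = 0.0025/(111×37.3) = 6.038×10^-7 K/W
R_total = 0.01271 K/W
Q = ΔT / R_total = 191 / 0.01271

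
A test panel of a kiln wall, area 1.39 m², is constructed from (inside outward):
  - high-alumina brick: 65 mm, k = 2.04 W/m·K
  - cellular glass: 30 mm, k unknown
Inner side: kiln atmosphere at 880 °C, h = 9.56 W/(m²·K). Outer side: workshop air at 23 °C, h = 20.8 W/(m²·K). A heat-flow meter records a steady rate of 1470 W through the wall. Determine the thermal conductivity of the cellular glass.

k ≈ 0.0479 W/(m·K)

Series thermal resistances:
R_inner film = 1/(h_i·A) = 1/(9.56×1.39) = 0.07525 K/W
R_high-alumina brick = L/(kA) = 0.065/(2.04×1.39) = 0.02292 K/W
R_outer film = 1/(h_o·A) = 1/(20.8×1.39) = 0.03459 K/W
Sum of known resistances R_other = 0.1328 K/W
Total R = ΔT/Q = 857/1470 = 0.583 K/W
R_cellular glass = R_total − R_other = 0.4502 K/W
k = L/(R·A) = 0.03/(0.4502×1.39)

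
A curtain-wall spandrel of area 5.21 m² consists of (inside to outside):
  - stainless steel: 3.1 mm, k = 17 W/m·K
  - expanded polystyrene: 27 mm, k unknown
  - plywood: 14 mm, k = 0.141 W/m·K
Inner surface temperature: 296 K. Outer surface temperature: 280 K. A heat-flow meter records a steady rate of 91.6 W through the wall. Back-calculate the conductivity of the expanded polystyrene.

k ≈ 0.0333 W/(m·K)

Model the wall as resistances in series:
R_stainless steel = L/(kA) = 0.0031/(17×5.21) = 3.5×10^-5 K/W
R_plywood = L/(kA) = 0.014/(0.141×5.21) = 0.01906 K/W
Sum of known resistances R_other = 0.01909 K/W
Total R = ΔT/Q = 16/91.6 = 0.1747 K/W
R_expanded polystyrene = R_total − R_other = 0.1556 K/W
k = L/(R·A) = 0.027/(0.1556×5.21)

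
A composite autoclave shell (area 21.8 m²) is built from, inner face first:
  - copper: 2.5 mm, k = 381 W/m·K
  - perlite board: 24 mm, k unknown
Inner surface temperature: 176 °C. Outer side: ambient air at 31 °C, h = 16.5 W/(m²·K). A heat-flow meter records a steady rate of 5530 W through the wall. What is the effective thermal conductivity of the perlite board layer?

Thermal resistances in series:
R_copper = L/(kA) = 0.0025/(381×21.8) = 3.01×10^-7 K/W
R_outer film = 1/(h_o·A) = 1/(16.5×21.8) = 0.00278 K/W
Sum of known resistances R_other = 0.00278 K/W
Total R = ΔT/Q = 145/5530 = 0.02622 K/W
R_perlite board = R_total − R_other = 0.02344 K/W
k = L/(R·A) = 0.024/(0.02344×21.8)

k ≈ 0.047 W/(m·K)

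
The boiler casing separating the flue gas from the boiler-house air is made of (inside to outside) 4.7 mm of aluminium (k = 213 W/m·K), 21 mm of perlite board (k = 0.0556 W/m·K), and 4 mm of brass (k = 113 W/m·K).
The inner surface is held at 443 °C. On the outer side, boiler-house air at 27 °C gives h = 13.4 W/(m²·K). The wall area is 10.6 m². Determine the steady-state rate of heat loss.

Model the wall as resistances in series:
R_aluminium = L/(kA) = 0.0047/(213×10.6) = 2.082×10^-6 K/W
R_perlite board = L/(kA) = 0.021/(0.0556×10.6) = 0.03563 K/W
R_brass = L/(kA) = 0.004/(113×10.6) = 3.339×10^-6 K/W
R_outer film = 1/(h_o·A) = 1/(13.4×10.6) = 0.00704 K/W
R_total = 0.04268 K/W
Q = ΔT / R_total = 416 / 0.04268

Q ≈ 9750 W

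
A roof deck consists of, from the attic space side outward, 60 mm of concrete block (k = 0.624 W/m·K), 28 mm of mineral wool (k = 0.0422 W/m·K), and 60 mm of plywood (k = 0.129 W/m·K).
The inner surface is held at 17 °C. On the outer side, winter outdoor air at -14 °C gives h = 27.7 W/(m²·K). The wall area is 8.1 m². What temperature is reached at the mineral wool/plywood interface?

T ≈ -1.68 °C

Model the wall as resistances in series:
R_concrete block = L/(kA) = 0.06/(0.624×8.1) = 0.01187 K/W
R_mineral wool = L/(kA) = 0.028/(0.0422×8.1) = 0.08191 K/W
R_plywood = L/(kA) = 0.06/(0.129×8.1) = 0.05742 K/W
R_outer film = 1/(h_o·A) = 1/(27.7×8.1) = 0.004457 K/W
R_total = 0.1557 K/W;  Q = ΔT/R_total = 31/0.1557 = 199.1 W
T_interface = T_inner − Q·ΣR(inner→interface) = 17 − 199×0.09379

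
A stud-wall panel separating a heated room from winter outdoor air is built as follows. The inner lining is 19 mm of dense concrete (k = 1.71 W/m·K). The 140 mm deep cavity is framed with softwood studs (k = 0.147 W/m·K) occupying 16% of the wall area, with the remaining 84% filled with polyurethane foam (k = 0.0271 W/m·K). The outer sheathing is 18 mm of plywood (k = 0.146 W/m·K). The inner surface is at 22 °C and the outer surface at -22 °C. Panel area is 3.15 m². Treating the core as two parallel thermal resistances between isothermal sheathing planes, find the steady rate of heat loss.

Sheathing layers in series; stud and cavity paths in parallel between them.
R_inner = 0.019/(1.71×3.15) = 0.003527 K/W
R_stud  = 0.14/(0.147×0.16×3.15) = 1.89 K/W
R_cav   = 0.14/(0.0271×0.84×3.15) = 1.952 K/W
1/R_core = 1/R_stud + 1/R_cav → R_core = 0.9603 K/W
R_outer = 0.018/(0.146×3.15) = 0.03914 K/W
R_total = 1.003 K/W
Q = ΔT/R_total = 44/1.003

Q ≈ 43.9 W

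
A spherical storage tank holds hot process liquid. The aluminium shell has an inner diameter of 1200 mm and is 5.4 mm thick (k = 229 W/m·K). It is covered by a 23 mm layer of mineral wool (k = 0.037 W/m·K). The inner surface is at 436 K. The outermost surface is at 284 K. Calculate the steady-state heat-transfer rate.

Q ≈ 1170 W

Radial (spherical) resistances in series:
R_aluminium shell = (1/0.6 − 1/0.6054)/(4π×229) = 5.166×10^-6 K/W
R_mineral wool = (1/0.6054 − 1/0.6284)/(4π×0.037) = 0.13 K/W
R_total = 0.13 K/W
Q = ΔT/R_total = 152/0.13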